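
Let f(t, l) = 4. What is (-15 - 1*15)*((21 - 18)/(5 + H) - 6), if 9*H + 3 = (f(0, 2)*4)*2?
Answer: 6255/37 ≈ 169.05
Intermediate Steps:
H = 29/9 (H = -⅓ + ((4*4)*2)/9 = -⅓ + (16*2)/9 = -⅓ + (⅑)*32 = -⅓ + 32/9 = 29/9 ≈ 3.2222)
(-15 - 1*15)*((21 - 18)/(5 + H) - 6) = (-15 - 1*15)*((21 - 18)/(5 + 29/9) - 6) = (-15 - 15)*(3/(74/9) - 6) = -30*(3*(9/74) - 6) = -30*(27/74 - 6) = -30*(-417/74) = 6255/37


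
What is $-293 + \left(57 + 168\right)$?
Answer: $-68$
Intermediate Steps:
$-293 + \left(57 + 168\right) = -293 + 225 = -68$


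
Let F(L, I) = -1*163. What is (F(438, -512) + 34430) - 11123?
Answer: 23144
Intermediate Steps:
F(L, I) = -163
(F(438, -512) + 34430) - 11123 = (-163 + 34430) - 11123 = 34267 - 11123 = 23144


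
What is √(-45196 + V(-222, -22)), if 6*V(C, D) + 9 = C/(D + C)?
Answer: I*√672717333/122 ≈ 212.6*I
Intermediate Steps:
V(C, D) = -3/2 + C/(6*(C + D)) (V(C, D) = -3/2 + (C/(D + C))/6 = -3/2 + (C/(C + D))/6 = -3/2 + C/(6*(C + D)))
√(-45196 + V(-222, -22)) = √(-45196 + (-9*(-22) - 8*(-222))/(6*(-222 - 22))) = √(-45196 + (⅙)*(198 + 1776)/(-244)) = √(-45196 + (⅙)*(-1/244)*1974) = √(-45196 - 329/244) = √(-11028153/244) = I*√672717333/122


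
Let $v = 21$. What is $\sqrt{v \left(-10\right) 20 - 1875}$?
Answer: $45 i \sqrt{3} \approx 77.942 i$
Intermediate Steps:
$\sqrt{v \left(-10\right) 20 - 1875} = \sqrt{21 \left(-10\right) 20 - 1875} = \sqrt{\left(-210\right) 20 - 1875} = \sqrt{-4200 - 1875} = \sqrt{-6075} = 45 i \sqrt{3}$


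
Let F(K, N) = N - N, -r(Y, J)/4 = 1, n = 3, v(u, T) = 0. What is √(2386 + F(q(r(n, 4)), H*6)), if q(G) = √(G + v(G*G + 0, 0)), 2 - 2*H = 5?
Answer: √2386 ≈ 48.847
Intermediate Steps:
H = -3/2 (H = 1 - ½*5 = 1 - 5/2 = -3/2 ≈ -1.5000)
r(Y, J) = -4 (r(Y, J) = -4*1 = -4)
q(G) = √G (q(G) = √(G + 0) = √G)
F(K, N) = 0
√(2386 + F(q(r(n, 4)), H*6)) = √(2386 + 0) = √2386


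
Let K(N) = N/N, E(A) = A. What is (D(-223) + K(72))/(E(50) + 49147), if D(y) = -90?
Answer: -89/49197 ≈ -0.0018091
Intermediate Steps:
K(N) = 1
(D(-223) + K(72))/(E(50) + 49147) = (-90 + 1)/(50 + 49147) = -89/49197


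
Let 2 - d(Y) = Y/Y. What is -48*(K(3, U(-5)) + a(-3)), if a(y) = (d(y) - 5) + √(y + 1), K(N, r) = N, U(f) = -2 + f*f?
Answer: 48 - 48*I*√2 ≈ 48.0 - 67.882*I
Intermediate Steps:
U(f) = -2 + f²
d(Y) = 1 (d(Y) = 2 - Y/Y = 2 - 1*1 = 2 - 1 = 1)
a(y) = -4 + √(1 + y) (a(y) = (1 - 5) + √(y + 1) = -4 + √(1 + y))
-48*(K(3, U(-5)) + a(-3)) = -48*(3 + (-4 + √(1 - 3))) = -48*(3 + (-4 + √(-2))) = -48*(3 + (-4 + I*√2)) = -48*(-1 + I*√2) = 48 - 48*I*√2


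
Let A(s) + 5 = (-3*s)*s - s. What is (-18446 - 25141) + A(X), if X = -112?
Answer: -81112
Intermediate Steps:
A(s) = -5 - s - 3*s² (A(s) = -5 + ((-3*s)*s - s) = -5 + (-3*s² - s) = -5 + (-s - 3*s²) = -5 - s - 3*s²)
(-18446 - 25141) + A(X) = (-18446 - 25141) + (-5 - 1*(-112) - 3*(-112)²) = -43587 + (-5 + 112 - 3*12544) = -43587 + (-5 + 112 - 37632) = -43587 - 37525 = -81112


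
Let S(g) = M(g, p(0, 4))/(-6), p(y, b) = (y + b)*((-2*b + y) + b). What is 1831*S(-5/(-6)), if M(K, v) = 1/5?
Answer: -1831/30 ≈ -61.033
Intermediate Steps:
p(y, b) = (b + y)*(y - b) (p(y, b) = (b + y)*((y - 2*b) + b) = (b + y)*(y - b))
M(K, v) = 1/5
S(g) = -1/30 (S(g) = (1/5)/(-6) = (1/5)*(-1/6) = -1/30)
1831*S(-5/(-6)) = 1831*(-1/30) = -1831/30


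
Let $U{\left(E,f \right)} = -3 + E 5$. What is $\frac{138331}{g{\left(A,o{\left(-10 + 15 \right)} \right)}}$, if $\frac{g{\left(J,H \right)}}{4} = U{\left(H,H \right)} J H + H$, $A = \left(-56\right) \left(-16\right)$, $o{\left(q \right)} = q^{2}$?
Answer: $\frac{138331}{10931300} \approx 0.012655$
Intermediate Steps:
$A = 896$
$U{\left(E,f \right)} = -3 + 5 E$
$g{\left(J,H \right)} = 4 H + 4 H J \left(-3 + 5 H\right)$ ($g{\left(J,H \right)} = 4 \left(\left(-3 + 5 H\right) J H + H\right) = 4 \left(J \left(-3 + 5 H\right) H + H\right) = 4 \left(H J \left(-3 + 5 H\right) + H\right) = 4 \left(H + H J \left(-3 + 5 H\right)\right) = 4 H + 4 H J \left(-3 + 5 H\right)$)
$\frac{138331}{g{\left(A,o{\left(-10 + 15 \right)} \right)}} = \frac{138331}{4 \left(-10 + 15\right)^{2} \left(1 + 896 \left(-3 + 5 \left(-10 + 15\right)^{2}\right)\right)} = \frac{138331}{4 \cdot 5^{2} \left(1 + 896 \left(-3 + 5 \cdot 5^{2}\right)\right)} = \frac{138331}{4 \cdot 25 \left(1 + 896 \left(-3 + 5 \cdot 25\right)\right)} = \frac{138331}{4 \cdot 25 \left(1 + 896 \left(-3 + 125\right)\right)} = \frac{138331}{4 \cdot 25 \left(1 + 896 \cdot 122\right)} = \frac{138331}{4 \cdot 25 \left(1 + 109312\right)} = \frac{138331}{4 \cdot 25 \cdot 109313} = \frac{138331}{10931300}$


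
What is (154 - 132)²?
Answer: 484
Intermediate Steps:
(154 - 132)² = 22² = 484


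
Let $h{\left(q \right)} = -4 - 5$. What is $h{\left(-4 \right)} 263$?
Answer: $-2367$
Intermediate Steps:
$h{\left(q \right)} = -9$ ($h{\left(q \right)} = -4 - 5 = -9$)
$h{\left(-4 \right)} 263 = \left(-9\right) 263 = -2367$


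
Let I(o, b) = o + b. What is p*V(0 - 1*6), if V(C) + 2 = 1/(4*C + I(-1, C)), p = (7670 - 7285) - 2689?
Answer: 145152/31 ≈ 4682.3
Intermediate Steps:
I(o, b) = b + o
p = -2304 (p = 385 - 2689 = -2304)
V(C) = -2 + 1/(-1 + 5*C) (V(C) = -2 + 1/(4*C + (C - 1)) = -2 + 1/(4*C + (-1 + C)) = -2 + 1/(-1 + 5*C))
p*V(0 - 1*6) = -2304*(3 - 10*(0 - 1*6))/(-1 + 5*(0 - 1*6)) = -2304*(3 - 10*(0 - 6))/(-1 + 5*(0 - 6)) = -2304*(3 - 10*(-6))/(-1 + 5*(-6)) = -2304*(3 + 60)/(-1 - 30) = -2304*63/(-31) = -(-2304)*63/31 = -2304*(-63/31) = 145152/31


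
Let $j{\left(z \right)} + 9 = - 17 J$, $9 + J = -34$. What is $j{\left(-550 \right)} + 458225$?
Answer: $458947$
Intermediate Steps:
$J = -43$ ($J = -9 - 34 = -43$)
$j{\left(z \right)} = 722$ ($j{\left(z \right)} = -9 - -731 = -9 + 731 = 722$)
$j{\left(-550 \right)} + 458225 = 722 + 458225 = 458947$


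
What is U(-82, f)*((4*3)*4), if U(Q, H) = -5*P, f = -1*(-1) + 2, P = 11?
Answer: -2640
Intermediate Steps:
f = 3 (f = 1 + 2 = 3)
U(Q, H) = -55 (U(Q, H) = -5*11 = -55)
U(-82, f)*((4*3)*4) = -55*4*3*4 = -660*4 = -55*48 = -2640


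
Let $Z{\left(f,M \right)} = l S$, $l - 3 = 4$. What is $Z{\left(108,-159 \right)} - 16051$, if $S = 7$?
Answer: $-16002$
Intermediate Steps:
$l = 7$ ($l = 3 + 4 = 7$)
$Z{\left(f,M \right)} = 49$ ($Z{\left(f,M \right)} = 7 \cdot 7 = 49$)
$Z{\left(108,-159 \right)} - 16051 = 49 - 16051 = -16002$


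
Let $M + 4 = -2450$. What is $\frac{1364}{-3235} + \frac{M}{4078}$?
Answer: $- \frac{6750541}{6596165} \approx -1.0234$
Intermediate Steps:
$M = -2454$ ($M = -4 - 2450 = -2454$)
$\frac{1364}{-3235} + \frac{M}{4078} = \frac{1364}{-3235} - \frac{2454}{4078} = 1364 \left(- \frac{1}{3235}\right) - \frac{1227}{2039} = - \frac{1364}{3235} - \frac{1227}{2039} = - \frac{6750541}{6596165}$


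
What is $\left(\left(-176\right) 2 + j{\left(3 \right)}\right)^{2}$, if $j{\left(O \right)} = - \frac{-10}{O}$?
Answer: $\frac{1094116}{9} \approx 1.2157 \cdot 10^{5}$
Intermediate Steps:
$j{\left(O \right)} = \frac{10}{O}$
$\left(\left(-176\right) 2 + j{\left(3 \right)}\right)^{2} = \left(\left(-176\right) 2 + \frac{10}{3}\right)^{2} = \left(-352 + 10 \cdot \frac{1}{3}\right)^{2} = \left(-352 + \frac{10}{3}\right)^{2} = \left(- \frac{1046}{3}\right)^{2} = \frac{1094116}{9}$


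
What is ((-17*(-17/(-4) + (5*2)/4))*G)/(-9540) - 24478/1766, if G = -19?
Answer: -52748987/3743920 ≈ -14.089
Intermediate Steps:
((-17*(-17/(-4) + (5*2)/4))*G)/(-9540) - 24478/1766 = (-17*(-17/(-4) + (5*2)/4)*(-19))/(-9540) - 24478/1766 = (-17*(-17*(-1/4) + 10*(1/4))*(-19))*(-1/9540) - 24478*1/1766 = (-17*(17/4 + 5/2)*(-19))*(-1/9540) - 12239/883 = (-17*27/4*(-19))*(-1/9540) - 12239/883 = -459/4*(-19)*(-1/9540) - 12239/883 = (8721/4)*(-1/9540) - 12239/883 = -969/4240 - 12239/883 = -52748987/3743920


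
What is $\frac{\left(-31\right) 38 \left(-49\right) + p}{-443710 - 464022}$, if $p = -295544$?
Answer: $\frac{118911}{453866} \approx 0.262$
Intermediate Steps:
$\frac{\left(-31\right) 38 \left(-49\right) + p}{-443710 - 464022} = \frac{\left(-31\right) 38 \left(-49\right) - 295544}{-443710 - 464022} = \frac{\left(-1178\right) \left(-49\right) - 295544}{-907732} = \left(57722 - 295544\right) \left(- \frac{1}{907732}\right) = \left(-237822\right) \left(- \frac{1}{907732}\right) = \frac{118911}{453866}$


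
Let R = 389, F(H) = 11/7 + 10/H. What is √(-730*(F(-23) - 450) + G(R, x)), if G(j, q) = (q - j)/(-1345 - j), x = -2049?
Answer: √22091793659607/8211 ≈ 572.43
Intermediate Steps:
F(H) = 11/7 + 10/H (F(H) = 11*(⅐) + 10/H = 11/7 + 10/H)
G(j, q) = (q - j)/(-1345 - j)
√(-730*(F(-23) - 450) + G(R, x)) = √(-730*((11/7 + 10/(-23)) - 450) + (389 - 1*(-2049))/(1345 + 389)) = √(-730*((11/7 + 10*(-1/23)) - 450) + (389 + 2049)/1734) = √(-730*((11/7 - 10/23) - 450) + (1/1734)*2438) = √(-730*(183/161 - 450) + 1219/867) = √(-730*(-72267/161) + 1219/867) = √(52754910/161 + 1219/867) = √(45738703229/139587) = √22091793659607/8211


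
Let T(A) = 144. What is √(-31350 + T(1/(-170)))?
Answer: I*√31206 ≈ 176.65*I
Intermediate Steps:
√(-31350 + T(1/(-170))) = √(-31350 + 144) = √(-31206) = I*√31206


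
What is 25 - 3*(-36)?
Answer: 133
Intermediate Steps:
25 - 3*(-36) = 25 + 108 = 133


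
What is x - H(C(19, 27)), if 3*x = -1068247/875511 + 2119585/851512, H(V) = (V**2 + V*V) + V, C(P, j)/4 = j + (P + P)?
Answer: -302958644780348689/2236524367896 ≈ -1.3546e+5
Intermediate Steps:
C(P, j) = 4*j + 8*P (C(P, j) = 4*(j + (P + P)) = 4*(j + 2*P) = 4*j + 8*P)
H(V) = V + 2*V**2 (H(V) = (V**2 + V**2) + V = 2*V**2 + V = V + 2*V**2)
x = 946094843471/2236524367896 (x = (-1068247/875511 + 2119585/851512)/3 = (1/3)*(946094843471/745508122632) = 946094843471/2236524367896 ≈ 0.42302)
x - H(C(19, 27)) = 946094843471/2236524367896 - (4*27 + 8*19)*(1 + 2*(4*27 + 8*19)) = 946094843471/2236524367896 - (108 + 152)*(1 + 2*(108 + 152)) = 946094843471/2236524367896 - 260*(1 + 2*260) = 946094843471/2236524367896 - 260*(1 + 520) = 946094843471/2236524367896 - 260*521 = 946094843471/2236524367896 - 1*135460 = 946094843471/2236524367896 - 135460 = -302958644780348689/2236524367896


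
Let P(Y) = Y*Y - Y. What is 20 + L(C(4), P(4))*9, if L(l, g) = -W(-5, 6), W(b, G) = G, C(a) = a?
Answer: -34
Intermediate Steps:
P(Y) = Y**2 - Y
L(l, g) = -6 (L(l, g) = -1*6 = -6)
20 + L(C(4), P(4))*9 = 20 - 6*9 = 20 - 54 = -34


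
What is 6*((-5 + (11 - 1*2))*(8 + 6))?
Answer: 336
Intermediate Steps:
6*((-5 + (11 - 1*2))*(8 + 6)) = 6*((-5 + (11 - 2))*14) = 6*((-5 + 9)*14) = 6*(4*14) = 6*56 = 336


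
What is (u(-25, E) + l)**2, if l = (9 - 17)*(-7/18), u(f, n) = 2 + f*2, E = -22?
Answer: 163216/81 ≈ 2015.0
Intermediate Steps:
u(f, n) = 2 + 2*f
l = 28/9 (l = -(-56)/18 = -8*(-7/18) = 28/9 ≈ 3.1111)
(u(-25, E) + l)**2 = ((2 + 2*(-25)) + 28/9)**2 = ((2 - 50) + 28/9)**2 = (-48 + 28/9)**2 = (-404/9)**2 = 163216/81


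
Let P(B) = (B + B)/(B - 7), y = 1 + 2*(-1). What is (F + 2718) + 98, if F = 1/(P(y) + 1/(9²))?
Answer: 239684/85 ≈ 2819.8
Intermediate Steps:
y = -1 (y = 1 - 2 = -1)
P(B) = 2*B/(-7 + B) (P(B) = (2*B)/(-7 + B) = 2*B/(-7 + B))
F = 324/85 (F = 1/(2*(-1)/(-7 - 1) + 1/(9²)) = 1/(2*(-1)/(-8) + 1/81) = 1/(2*(-1)*(-⅛) + 1/81) = 1/(¼ + 1/81) = 1/(85/324) = 324/85 ≈ 3.8118)
(F + 2718) + 98 = (324/85 + 2718) + 98 = 231354/85 + 98 = 239684/85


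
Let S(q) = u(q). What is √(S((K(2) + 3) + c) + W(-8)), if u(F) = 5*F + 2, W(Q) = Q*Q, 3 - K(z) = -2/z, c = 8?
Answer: √141 ≈ 11.874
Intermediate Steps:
K(z) = 3 + 2/z (K(z) = 3 - (-2)/z = 3 + 2/z)
W(Q) = Q²
u(F) = 2 + 5*F
S(q) = 2 + 5*q
√(S((K(2) + 3) + c) + W(-8)) = √((2 + 5*(((3 + 2/2) + 3) + 8)) + (-8)²) = √((2 + 5*(((3 + 2*(½)) + 3) + 8)) + 64) = √((2 + 5*(((3 + 1) + 3) + 8)) + 64) = √((2 + 5*((4 + 3) + 8)) + 64) = √((2 + 5*(7 + 8)) + 64) = √((2 + 5*15) + 64) = √((2 + 75) + 64) = √(77 + 64) = √141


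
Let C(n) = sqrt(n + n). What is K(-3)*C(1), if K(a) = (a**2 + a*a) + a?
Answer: 15*sqrt(2) ≈ 21.213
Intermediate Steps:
C(n) = sqrt(2)*sqrt(n) (C(n) = sqrt(2*n) = sqrt(2)*sqrt(n))
K(a) = a + 2*a**2 (K(a) = (a**2 + a**2) + a = 2*a**2 + a = a + 2*a**2)
K(-3)*C(1) = (-3*(1 + 2*(-3)))*(sqrt(2)*sqrt(1)) = (-3*(1 - 6))*(sqrt(2)*1) = (-3*(-5))*sqrt(2) = 15*sqrt(2)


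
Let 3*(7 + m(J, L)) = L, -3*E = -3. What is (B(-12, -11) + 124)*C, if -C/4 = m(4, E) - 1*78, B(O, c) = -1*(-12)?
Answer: 138176/3 ≈ 46059.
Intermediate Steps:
E = 1 (E = -1/3*(-3) = 1)
B(O, c) = 12
m(J, L) = -7 + L/3
C = 1016/3 (C = -4*((-7 + (1/3)*1) - 1*78) = -4*((-7 + 1/3) - 78) = -4*(-20/3 - 78) = -4*(-254/3) = 1016/3 ≈ 338.67)
(B(-12, -11) + 124)*C = (12 + 124)*(1016/3) = 136*(1016/3) = 138176/3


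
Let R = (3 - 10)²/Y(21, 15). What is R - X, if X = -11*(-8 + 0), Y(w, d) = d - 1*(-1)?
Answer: -1359/16 ≈ -84.938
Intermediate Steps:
Y(w, d) = 1 + d (Y(w, d) = d + 1 = 1 + d)
X = 88 (X = -11*(-8) = 88)
R = 49/16 (R = (3 - 10)²/(1 + 15) = (-7)²/16 = 49*(1/16) = 49/16 ≈ 3.0625)
R - X = 49/16 - 1*88 = 49/16 - 88 = -1359/16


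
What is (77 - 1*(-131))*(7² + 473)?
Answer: 108576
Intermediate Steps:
(77 - 1*(-131))*(7² + 473) = (77 + 131)*(49 + 473) = 208*522 = 108576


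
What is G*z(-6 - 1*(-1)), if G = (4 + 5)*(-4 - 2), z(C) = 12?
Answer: -648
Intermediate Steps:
G = -54 (G = 9*(-6) = -54)
G*z(-6 - 1*(-1)) = -54*12 = -648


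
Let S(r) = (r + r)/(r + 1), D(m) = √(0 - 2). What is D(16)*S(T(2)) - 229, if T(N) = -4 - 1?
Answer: -229 + 5*I*√2/2 ≈ -229.0 + 3.5355*I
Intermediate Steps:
T(N) = -5
D(m) = I*√2 (D(m) = √(-2) = I*√2)
S(r) = 2*r/(1 + r) (S(r) = (2*r)/(1 + r) = 2*r/(1 + r))
D(16)*S(T(2)) - 229 = (I*√2)*(2*(-5)/(1 - 5)) - 229 = (I*√2)*(2*(-5)/(-4)) - 229 = (I*√2)*(2*(-5)*(-¼)) - 229 = (I*√2)*(5/2) - 229 = 5*I*√2/2 - 229 = -229 + 5*I*√2/2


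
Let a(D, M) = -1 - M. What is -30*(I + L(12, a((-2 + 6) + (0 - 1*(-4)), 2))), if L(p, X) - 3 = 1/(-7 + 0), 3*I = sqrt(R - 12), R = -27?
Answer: -600/7 - 10*I*sqrt(39) ≈ -85.714 - 62.45*I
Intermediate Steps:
I = I*sqrt(39)/3 (I = sqrt(-27 - 12)/3 = sqrt(-39)/3 = (I*sqrt(39))/3 = I*sqrt(39)/3 ≈ 2.0817*I)
L(p, X) = 20/7 (L(p, X) = 3 + 1/(-7 + 0) = 3 + 1/(-7) = 3 - 1/7 = 20/7)
-30*(I + L(12, a((-2 + 6) + (0 - 1*(-4)), 2))) = -30*(I*sqrt(39)/3 + 20/7) = -30*(20/7 + I*sqrt(39)/3) = -600/7 - 10*I*sqrt(39)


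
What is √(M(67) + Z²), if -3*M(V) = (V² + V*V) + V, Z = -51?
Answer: 3*I*√46 ≈ 20.347*I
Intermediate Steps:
M(V) = -2*V²/3 - V/3 (M(V) = -((V² + V*V) + V)/3 = -((V² + V²) + V)/3 = -(2*V² + V)/3 = -(V + 2*V²)/3 = -2*V²/3 - V/3)
√(M(67) + Z²) = √(-⅓*67*(1 + 2*67) + (-51)²) = √(-⅓*67*(1 + 134) + 2601) = √(-⅓*67*135 + 2601) = √(-3015 + 2601) = √(-414) = 3*I*√46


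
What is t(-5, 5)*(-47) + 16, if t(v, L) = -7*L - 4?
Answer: 1849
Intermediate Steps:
t(v, L) = -4 - 7*L
t(-5, 5)*(-47) + 16 = (-4 - 7*5)*(-47) + 16 = (-4 - 35)*(-47) + 16 = -39*(-47) + 16 = 1833 + 16 = 1849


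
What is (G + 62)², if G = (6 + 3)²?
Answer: 20449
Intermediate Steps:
G = 81 (G = 9² = 81)
(G + 62)² = (81 + 62)² = 143² = 20449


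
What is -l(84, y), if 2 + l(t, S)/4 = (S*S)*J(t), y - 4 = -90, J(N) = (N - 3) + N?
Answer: -4881352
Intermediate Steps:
J(N) = -3 + 2*N (J(N) = (-3 + N) + N = -3 + 2*N)
y = -86 (y = 4 - 90 = -86)
l(t, S) = -8 + 4*S²*(-3 + 2*t) (l(t, S) = -8 + 4*((S*S)*(-3 + 2*t)) = -8 + 4*(S²*(-3 + 2*t)) = -8 + 4*S²*(-3 + 2*t))
-l(84, y) = -(-8 + 4*(-86)²*(-3 + 2*84)) = -(-8 + 4*7396*(-3 + 168)) = -(-8 + 4*7396*165) = -(-8 + 4881360) = -1*4881352 = -4881352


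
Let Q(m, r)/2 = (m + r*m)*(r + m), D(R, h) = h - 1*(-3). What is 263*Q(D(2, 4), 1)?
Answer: 58912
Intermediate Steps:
D(R, h) = 3 + h (D(R, h) = h + 3 = 3 + h)
Q(m, r) = 2*(m + r)*(m + m*r) (Q(m, r) = 2*((m + r*m)*(r + m)) = 2*((m + m*r)*(m + r)) = 2*((m + r)*(m + m*r)) = 2*(m + r)*(m + m*r))
263*Q(D(2, 4), 1) = 263*(2*(3 + 4)*((3 + 4) + 1 + 1**2 + (3 + 4)*1)) = 263*(2*7*(7 + 1 + 1 + 7*1)) = 263*(2*7*(7 + 1 + 1 + 7)) = 263*(2*7*16) = 263*224 = 58912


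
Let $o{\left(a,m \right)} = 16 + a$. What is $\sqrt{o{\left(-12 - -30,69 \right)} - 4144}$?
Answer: $i \sqrt{4110} \approx 64.109 i$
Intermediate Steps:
$\sqrt{o{\left(-12 - -30,69 \right)} - 4144} = \sqrt{\left(16 - -18\right) - 4144} = \sqrt{\left(16 + \left(-12 + 30\right)\right) - 4144} = \sqrt{\left(16 + 18\right) - 4144} = \sqrt{34 - 4144} = \sqrt{-4110} = i \sqrt{4110}$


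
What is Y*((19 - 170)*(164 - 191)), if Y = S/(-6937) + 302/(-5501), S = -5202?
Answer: 108127046556/38160437 ≈ 2833.5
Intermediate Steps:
Y = 26521228/38160437 (Y = -5202/(-6937) + 302/(-5501) = -5202*(-1/6937) + 302*(-1/5501) = 5202/6937 - 302/5501 = 26521228/38160437 ≈ 0.69499)
Y*((19 - 170)*(164 - 191)) = 26521228*((19 - 170)*(164 - 191))/38160437 = 26521228*(-151*(-27))/38160437 = (26521228/38160437)*4077 = 108127046556/38160437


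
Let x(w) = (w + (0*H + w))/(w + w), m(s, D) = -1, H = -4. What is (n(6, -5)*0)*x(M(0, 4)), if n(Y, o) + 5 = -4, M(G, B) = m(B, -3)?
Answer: 0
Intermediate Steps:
M(G, B) = -1
n(Y, o) = -9 (n(Y, o) = -5 - 4 = -9)
x(w) = 1 (x(w) = (w + (0*(-4) + w))/(w + w) = (w + (0 + w))/((2*w)) = (w + w)*(1/(2*w)) = (2*w)*(1/(2*w)) = 1)
(n(6, -5)*0)*x(M(0, 4)) = -9*0*1 = 0*1 = 0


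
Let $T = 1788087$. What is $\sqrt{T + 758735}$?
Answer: $\sqrt{2546822} \approx 1595.9$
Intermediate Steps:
$\sqrt{T + 758735} = \sqrt{1788087 + 758735} = \sqrt{2546822}$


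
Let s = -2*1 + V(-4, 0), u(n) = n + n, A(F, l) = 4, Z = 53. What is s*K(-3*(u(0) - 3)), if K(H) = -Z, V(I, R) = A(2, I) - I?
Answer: -318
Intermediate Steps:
u(n) = 2*n
V(I, R) = 4 - I
K(H) = -53 (K(H) = -1*53 = -53)
s = 6 (s = -2*1 + (4 - 1*(-4)) = -2 + (4 + 4) = -2 + 8 = 6)
s*K(-3*(u(0) - 3)) = 6*(-53) = -318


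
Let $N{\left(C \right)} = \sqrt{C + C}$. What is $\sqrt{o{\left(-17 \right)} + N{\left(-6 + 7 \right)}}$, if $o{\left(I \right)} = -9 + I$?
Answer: $\sqrt{-26 + \sqrt{2}} \approx 4.9584 i$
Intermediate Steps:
$N{\left(C \right)} = \sqrt{2} \sqrt{C}$ ($N{\left(C \right)} = \sqrt{2 C} = \sqrt{2} \sqrt{C}$)
$\sqrt{o{\left(-17 \right)} + N{\left(-6 + 7 \right)}} = \sqrt{\left(-9 - 17\right) + \sqrt{2} \sqrt{-6 + 7}} = \sqrt{-26 + \sqrt{2} \sqrt{1}} = \sqrt{-26 + \sqrt{2} \cdot 1} = \sqrt{-26 + \sqrt{2}}$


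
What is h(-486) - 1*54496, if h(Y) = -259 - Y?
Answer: -54269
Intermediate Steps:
h(-486) - 1*54496 = (-259 - 1*(-486)) - 1*54496 = (-259 + 486) - 54496 = 227 - 54496 = -54269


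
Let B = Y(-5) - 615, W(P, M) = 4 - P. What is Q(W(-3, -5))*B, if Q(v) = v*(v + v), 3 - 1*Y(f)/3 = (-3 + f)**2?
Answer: -78204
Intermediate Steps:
Y(f) = 9 - 3*(-3 + f)**2
Q(v) = 2*v**2 (Q(v) = v*(2*v) = 2*v**2)
B = -798 (B = (9 - 3*(-3 - 5)**2) - 615 = (9 - 3*(-8)**2) - 615 = (9 - 3*64) - 615 = (9 - 192) - 615 = -183 - 615 = -798)
Q(W(-3, -5))*B = (2*(4 - 1*(-3))**2)*(-798) = (2*(4 + 3)**2)*(-798) = (2*7**2)*(-798) = (2*49)*(-798) = 98*(-798) = -78204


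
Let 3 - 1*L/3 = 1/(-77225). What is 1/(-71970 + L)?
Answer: -77225/5557188222 ≈ -1.3896e-5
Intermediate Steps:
L = 695028/77225 (L = 9 - 3/(-77225) = 9 - 3*(-1/77225) = 9 + 3/77225 = 695028/77225 ≈ 9.0000)
1/(-71970 + L) = 1/(-71970 + 695028/77225) = 1/(-5557188222/77225) = -77225/5557188222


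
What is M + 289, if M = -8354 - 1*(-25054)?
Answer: 16989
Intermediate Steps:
M = 16700 (M = -8354 + 25054 = 16700)
M + 289 = 16700 + 289 = 16989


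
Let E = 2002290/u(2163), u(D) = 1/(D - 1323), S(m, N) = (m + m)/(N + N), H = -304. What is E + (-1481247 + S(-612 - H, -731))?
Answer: 1228403360351/731 ≈ 1.6804e+9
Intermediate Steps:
S(m, N) = m/N (S(m, N) = (2*m)/((2*N)) = (2*m)*(1/(2*N)) = m/N)
u(D) = 1/(-1323 + D)
E = 1681923600 (E = 2002290/(1/(-1323 + 2163)) = 2002290/(1/840) = 2002290*840 = 1681923600)
E + (-1481247 + S(-612 - H, -731)) = 1681923600 + (-1481247 + (-612 - 1*(-304))/(-731)) = 1681923600 + (-1481247 + (-612 + 304)*(-1/731)) = 1681923600 + (-1481247 - 308*(-1/731)) = 1681923600 + (-1481247 + 308/731) = 1681923600 - 1082791249/731 = 1228403360351/731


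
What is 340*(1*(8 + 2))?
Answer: 3400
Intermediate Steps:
340*(1*(8 + 2)) = 340*(1*10) = 340*10 = 3400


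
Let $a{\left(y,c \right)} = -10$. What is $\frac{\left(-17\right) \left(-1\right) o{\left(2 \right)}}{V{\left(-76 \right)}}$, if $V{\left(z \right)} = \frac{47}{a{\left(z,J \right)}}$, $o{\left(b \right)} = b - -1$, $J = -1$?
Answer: $- \frac{510}{47} \approx -10.851$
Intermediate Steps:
$o{\left(b \right)} = 1 + b$ ($o{\left(b \right)} = b + 1 = 1 + b$)
$V{\left(z \right)} = - \frac{47}{10}$ ($V{\left(z \right)} = \frac{47}{-10} = 47 \left(- \frac{1}{10}\right) = - \frac{47}{10}$)
$\frac{\left(-17\right) \left(-1\right) o{\left(2 \right)}}{V{\left(-76 \right)}} = \frac{\left(-17\right) \left(-1\right) \left(1 + 2\right)}{- \frac{47}{10}} = 17 \cdot 3 \left(- \frac{10}{47}\right) = 51 \left(- \frac{10}{47}\right) = - \frac{510}{47}$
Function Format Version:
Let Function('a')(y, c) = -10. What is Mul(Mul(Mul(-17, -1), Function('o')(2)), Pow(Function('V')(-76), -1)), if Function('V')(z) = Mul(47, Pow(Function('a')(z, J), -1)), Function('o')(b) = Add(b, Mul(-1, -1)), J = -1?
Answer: Rational(-510, 47) ≈ -10.851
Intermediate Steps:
Function('o')(b) = Add(1, b) (Function('o')(b) = Add(b, 1) = Add(1, b))
Function('V')(z) = Rational(-47, 10) (Function('V')(z) = Mul(47, Pow(-10, -1)) = Mul(47, Rational(-1, 10)) = Rational(-47, 10))
Mul(Mul(Mul(-17, -1), Function('o')(2)), Pow(Function('V')(-76), -1)) = Mul(Mul(Mul(-17, -1), Add(1, 2)), Pow(Rational(-47, 10), -1)) = Mul(Mul(17, 3), Rational(-10, 47)) = Mul(51, Rational(-10, 47)) = Rational(-510, 47)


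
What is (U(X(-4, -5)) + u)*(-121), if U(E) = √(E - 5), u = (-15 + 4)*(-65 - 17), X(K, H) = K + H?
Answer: -109142 - 121*I*√14 ≈ -1.0914e+5 - 452.74*I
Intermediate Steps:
X(K, H) = H + K
u = 902 (u = -11*(-82) = 902)
U(E) = √(-5 + E)
(U(X(-4, -5)) + u)*(-121) = (√(-5 + (-5 - 4)) + 902)*(-121) = (√(-5 - 9) + 902)*(-121) = (√(-14) + 902)*(-121) = (I*√14 + 902)*(-121) = (902 + I*√14)*(-121) = -109142 - 121*I*√14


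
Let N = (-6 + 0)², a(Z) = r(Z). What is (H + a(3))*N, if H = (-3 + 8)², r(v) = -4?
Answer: 756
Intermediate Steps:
a(Z) = -4
N = 36 (N = (-6)² = 36)
H = 25 (H = 5² = 25)
(H + a(3))*N = (25 - 4)*36 = 21*36 = 756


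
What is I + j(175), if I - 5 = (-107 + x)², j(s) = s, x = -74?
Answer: 32941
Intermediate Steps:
I = 32766 (I = 5 + (-107 - 74)² = 5 + (-181)² = 5 + 32761 = 32766)
I + j(175) = 32766 + 175 = 32941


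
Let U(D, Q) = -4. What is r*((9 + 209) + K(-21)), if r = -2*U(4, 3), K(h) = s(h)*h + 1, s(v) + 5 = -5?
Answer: 3432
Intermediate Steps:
s(v) = -10 (s(v) = -5 - 5 = -10)
K(h) = 1 - 10*h (K(h) = -10*h + 1 = 1 - 10*h)
r = 8 (r = -2*(-4) = 8)
r*((9 + 209) + K(-21)) = 8*((9 + 209) + (1 - 10*(-21))) = 8*(218 + (1 + 210)) = 8*(218 + 211) = 8*429 = 3432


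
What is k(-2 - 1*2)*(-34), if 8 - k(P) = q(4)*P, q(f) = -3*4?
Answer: 1360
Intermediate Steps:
q(f) = -12
k(P) = 8 + 12*P (k(P) = 8 - (-12)*P = 8 + 12*P)
k(-2 - 1*2)*(-34) = (8 + 12*(-2 - 1*2))*(-34) = (8 + 12*(-2 - 2))*(-34) = (8 + 12*(-4))*(-34) = (8 - 48)*(-34) = -40*(-34) = 1360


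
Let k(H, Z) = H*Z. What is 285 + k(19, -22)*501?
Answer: -209133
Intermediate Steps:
285 + k(19, -22)*501 = 285 + (19*(-22))*501 = 285 - 418*501 = 285 - 209418 = -209133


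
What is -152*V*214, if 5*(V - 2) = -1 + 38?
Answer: -1528816/5 ≈ -3.0576e+5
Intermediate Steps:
V = 47/5 (V = 2 + (-1 + 38)/5 = 2 + (1/5)*37 = 2 + 37/5 = 47/5 ≈ 9.4000)
-152*V*214 = -152*47/5*214 = -7144/5*214 = -1528816/5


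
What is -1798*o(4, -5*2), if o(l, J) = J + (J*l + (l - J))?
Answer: 64728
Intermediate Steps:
o(l, J) = l + J*l (o(l, J) = J + (l - J + J*l) = l + J*l)
-1798*o(4, -5*2) = -7192*(1 - 5*2) = -7192*(1 - 10) = -7192*(-9) = -1798*(-36) = 64728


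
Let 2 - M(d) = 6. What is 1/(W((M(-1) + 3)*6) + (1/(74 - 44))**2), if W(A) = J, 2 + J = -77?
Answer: -900/71099 ≈ -0.012658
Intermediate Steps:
J = -79 (J = -2 - 77 = -79)
M(d) = -4 (M(d) = 2 - 1*6 = 2 - 6 = -4)
W(A) = -79
1/(W((M(-1) + 3)*6) + (1/(74 - 44))**2) = 1/(-79 + (1/(74 - 44))**2) = 1/(-79 + (1/30)**2) = 1/(-79 + 1/900) = 1/(-71099/900) = -900/71099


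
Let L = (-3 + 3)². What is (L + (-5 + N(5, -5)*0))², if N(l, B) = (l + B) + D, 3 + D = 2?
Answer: 25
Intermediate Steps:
D = -1 (D = -3 + 2 = -1)
N(l, B) = -1 + B + l (N(l, B) = (l + B) - 1 = (B + l) - 1 = -1 + B + l)
L = 0 (L = 0² = 0)
(L + (-5 + N(5, -5)*0))² = (0 + (-5 + (-1 - 5 + 5)*0))² = (0 + (-5 - 1*0))² = (0 + (-5 + 0))² = (0 - 5)² = (-5)² = 25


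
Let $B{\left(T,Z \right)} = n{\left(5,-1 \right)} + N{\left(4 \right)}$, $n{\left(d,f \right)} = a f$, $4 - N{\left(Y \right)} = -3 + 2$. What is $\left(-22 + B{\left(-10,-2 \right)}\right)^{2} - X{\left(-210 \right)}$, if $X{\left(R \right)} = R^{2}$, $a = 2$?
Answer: $-43739$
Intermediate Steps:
$N{\left(Y \right)} = 5$ ($N{\left(Y \right)} = 4 - \left(-3 + 2\right) = 4 - -1 = 4 + 1 = 5$)
$n{\left(d,f \right)} = 2 f$
$B{\left(T,Z \right)} = 3$ ($B{\left(T,Z \right)} = 2 \left(-1\right) + 5 = -2 + 5 = 3$)
$\left(-22 + B{\left(-10,-2 \right)}\right)^{2} - X{\left(-210 \right)} = \left(-22 + 3\right)^{2} - \left(-210\right)^{2} = \left(-19\right)^{2} - 44100 = 361 - 44100 = -43739$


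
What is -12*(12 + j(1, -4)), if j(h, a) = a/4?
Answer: -132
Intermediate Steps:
j(h, a) = a/4 (j(h, a) = a*(1/4) = a/4)
-12*(12 + j(1, -4)) = -12*(12 + (1/4)*(-4)) = -12*(12 - 1) = -12*11 = -132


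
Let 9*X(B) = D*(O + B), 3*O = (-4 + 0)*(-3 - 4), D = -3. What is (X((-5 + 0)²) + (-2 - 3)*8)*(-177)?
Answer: 27317/3 ≈ 9105.7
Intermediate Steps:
O = 28/3 (O = ((-4 + 0)*(-3 - 4))/3 = (-4*(-7))/3 = (⅓)*28 = 28/3 ≈ 9.3333)
X(B) = -28/9 - B/3 (X(B) = (-3*(28/3 + B))/9 = (-28 - 3*B)/9 = -28/9 - B/3)
(X((-5 + 0)²) + (-2 - 3)*8)*(-177) = ((-28/9 - (-5 + 0)²/3) + (-2 - 3)*8)*(-177) = ((-28/9 - ⅓*(-5)²) - 5*8)*(-177) = ((-28/9 - ⅓*25) - 40)*(-177) = ((-28/9 - 25/3) - 40)*(-177) = (-103/9 - 40)*(-177) = -463/9*(-177) = 27317/3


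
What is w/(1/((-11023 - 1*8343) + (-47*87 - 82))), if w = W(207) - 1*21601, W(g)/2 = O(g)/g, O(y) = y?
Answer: 508375663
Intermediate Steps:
W(g) = 2 (W(g) = 2*(g/g) = 2*1 = 2)
w = -21599 (w = 2 - 1*21601 = 2 - 21601 = -21599)
w/(1/((-11023 - 1*8343) + (-47*87 - 82))) = -(-239856895 - 180200457 - 88318311) = -21599/(1/((-11023 - 8343) + (-4089 - 82))) = -21599/(1/(-19366 - 4171)) = -21599/(1/(-23537)) = -21599/(-1/23537) = -21599*(-23537) = 508375663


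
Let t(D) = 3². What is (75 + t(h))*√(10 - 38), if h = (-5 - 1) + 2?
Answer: 168*I*√7 ≈ 444.49*I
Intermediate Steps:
h = -4 (h = -6 + 2 = -4)
t(D) = 9
(75 + t(h))*√(10 - 38) = (75 + 9)*√(10 - 38) = 84*√(-28) = 84*(2*I*√7) = 168*I*√7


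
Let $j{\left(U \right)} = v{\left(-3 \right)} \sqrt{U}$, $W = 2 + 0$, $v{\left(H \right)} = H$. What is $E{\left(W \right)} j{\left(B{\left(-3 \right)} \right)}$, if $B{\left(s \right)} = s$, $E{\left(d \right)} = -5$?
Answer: $15 i \sqrt{3} \approx 25.981 i$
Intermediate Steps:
$W = 2$
$j{\left(U \right)} = - 3 \sqrt{U}$
$E{\left(W \right)} j{\left(B{\left(-3 \right)} \right)} = - 5 \left(- 3 \sqrt{-3}\right) = - 5 \left(- 3 i \sqrt{3}\right) = 15 i \sqrt{3}$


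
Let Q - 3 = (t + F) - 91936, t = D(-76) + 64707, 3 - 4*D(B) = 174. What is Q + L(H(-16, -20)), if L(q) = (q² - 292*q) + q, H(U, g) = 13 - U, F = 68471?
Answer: 134417/4 ≈ 33604.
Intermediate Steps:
D(B) = -171/4 (D(B) = ¾ - ¼*174 = ¾ - 87/2 = -171/4)
t = 258657/4 (t = -171/4 + 64707 = 258657/4 ≈ 64664.)
L(q) = q² - 291*q
Q = 164809/4 (Q = 3 + ((258657/4 + 68471) - 91936) = 3 + (532541/4 - 91936) = 3 + 164797/4 = 164809/4 ≈ 41202.)
Q + L(H(-16, -20)) = 164809/4 + (13 - 1*(-16))*(-291 + (13 - 1*(-16))) = 164809/4 + (13 + 16)*(-291 + (13 + 16)) = 164809/4 + 29*(-291 + 29) = 164809/4 + 29*(-262) = 164809/4 - 7598 = 134417/4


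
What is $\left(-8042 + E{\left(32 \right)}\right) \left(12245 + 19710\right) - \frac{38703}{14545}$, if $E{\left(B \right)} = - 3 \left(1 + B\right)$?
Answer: $- \frac{3783818590678}{14545} \approx -2.6015 \cdot 10^{8}$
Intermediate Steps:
$E{\left(B \right)} = -3 - 3 B$
$\left(-8042 + E{\left(32 \right)}\right) \left(12245 + 19710\right) - \frac{38703}{14545} = \left(-8042 - 99\right) \left(12245 + 19710\right) - \frac{38703}{14545} = \left(-8042 - 99\right) 31955 - \frac{38703}{14545} = \left(-8141\right) 31955 - \frac{38703}{14545} = -260145655 - \frac{38703}{14545} = - \frac{3783818590678}{14545}$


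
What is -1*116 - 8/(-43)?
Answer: -4980/43 ≈ -115.81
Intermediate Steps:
-1*116 - 8/(-43) = -116 - 1/43*(-8) = -116 + 8/43 = -4980/43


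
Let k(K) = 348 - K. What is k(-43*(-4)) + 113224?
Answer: 113400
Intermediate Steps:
k(-43*(-4)) + 113224 = (348 - (-43)*(-4)) + 113224 = (348 - 1*172) + 113224 = (348 - 172) + 113224 = 176 + 113224 = 113400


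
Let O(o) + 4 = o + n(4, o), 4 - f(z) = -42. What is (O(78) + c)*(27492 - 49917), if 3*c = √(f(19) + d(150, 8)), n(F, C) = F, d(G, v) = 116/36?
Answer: -1749150 - 7475*√443/3 ≈ -1.8016e+6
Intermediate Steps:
d(G, v) = 29/9 (d(G, v) = 116*(1/36) = 29/9)
f(z) = 46 (f(z) = 4 - 1*(-42) = 4 + 42 = 46)
O(o) = o (O(o) = -4 + (o + 4) = -4 + (4 + o) = o)
c = √443/9 (c = √(46 + 29/9)/3 = √(443/9)/3 = (√443/3)/3 = √443/9 ≈ 2.3386)
(O(78) + c)*(27492 - 49917) = (78 + √443/9)*(27492 - 49917) = (78 + √443/9)*(-22425) = -1749150 - 7475*√443/3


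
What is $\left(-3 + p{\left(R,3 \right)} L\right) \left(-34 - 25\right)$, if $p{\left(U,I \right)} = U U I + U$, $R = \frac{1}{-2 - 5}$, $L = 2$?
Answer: $\frac{9145}{49} \approx 186.63$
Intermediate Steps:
$R = - \frac{1}{7}$ ($R = \frac{1}{-7} = - \frac{1}{7} \approx -0.14286$)
$p{\left(U,I \right)} = U + I U^{2}$ ($p{\left(U,I \right)} = U^{2} I + U = I U^{2} + U = U + I U^{2}$)
$\left(-3 + p{\left(R,3 \right)} L\right) \left(-34 - 25\right) = \left(-3 + - \frac{1 + 3 \left(- \frac{1}{7}\right)}{7} \cdot 2\right) \left(-34 - 25\right) = \left(-3 + - \frac{1 - \frac{3}{7}}{7} \cdot 2\right) \left(-59\right) = \left(-3 + \left(- \frac{1}{7}\right) \frac{4}{7} \cdot 2\right) \left(-59\right) = \left(-3 - \frac{8}{49}\right) \left(-59\right) = \left(- \frac{155}{49}\right) \left(-59\right) = \frac{9145}{49}$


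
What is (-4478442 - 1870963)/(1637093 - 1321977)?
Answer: -6349405/315116 ≈ -20.149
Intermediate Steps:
(-4478442 - 1870963)/(1637093 - 1321977) = -6349405/315116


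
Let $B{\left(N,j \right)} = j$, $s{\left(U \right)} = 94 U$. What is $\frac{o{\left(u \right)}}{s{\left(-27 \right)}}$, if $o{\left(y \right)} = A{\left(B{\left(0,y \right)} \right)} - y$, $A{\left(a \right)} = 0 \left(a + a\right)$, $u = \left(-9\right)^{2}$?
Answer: $\frac{3}{94} \approx 0.031915$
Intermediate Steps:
$u = 81$
$A{\left(a \right)} = 0$ ($A{\left(a \right)} = 0 \cdot 2 a = 0$)
$o{\left(y \right)} = - y$ ($o{\left(y \right)} = 0 - y = - y$)
$\frac{o{\left(u \right)}}{s{\left(-27 \right)}} = \frac{\left(-1\right) 81}{94 \left(-27\right)} = - \frac{81}{-2538} = \left(-81\right) \left(- \frac{1}{2538}\right) = \frac{3}{94}$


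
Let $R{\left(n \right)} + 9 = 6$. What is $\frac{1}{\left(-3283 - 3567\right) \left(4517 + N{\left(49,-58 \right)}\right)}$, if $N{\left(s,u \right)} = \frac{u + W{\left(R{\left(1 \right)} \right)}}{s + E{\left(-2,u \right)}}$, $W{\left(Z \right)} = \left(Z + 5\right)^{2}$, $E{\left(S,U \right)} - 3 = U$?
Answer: $- \frac{1}{31003100} \approx -3.2255 \cdot 10^{-8}$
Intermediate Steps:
$E{\left(S,U \right)} = 3 + U$
$R{\left(n \right)} = -3$ ($R{\left(n \right)} = -9 + 6 = -3$)
$W{\left(Z \right)} = \left(5 + Z\right)^{2}$
$N{\left(s,u \right)} = \frac{4 + u}{3 + s + u}$ ($N{\left(s,u \right)} = \frac{u + \left(5 - 3\right)^{2}}{s + \left(3 + u\right)} = \frac{u + 2^{2}}{3 + s + u} = \frac{u + 4}{3 + s + u} = \frac{4 + u}{3 + s + u}$)
$\frac{1}{\left(-3283 - 3567\right) \left(4517 + N{\left(49,-58 \right)}\right)} = \frac{1}{\left(-3283 - 3567\right) \left(4517 + \frac{4 - 58}{3 + 49 - 58}\right)} = \frac{1}{\left(-6850\right) \left(4517 + \frac{1}{-6} \left(-54\right)\right)} = \frac{1}{\left(-6850\right) \left(4517 - -9\right)} = \frac{1}{\left(-6850\right) \left(4517 + 9\right)} = \frac{1}{\left(-6850\right) 4526} = \frac{1}{-31003100} = - \frac{1}{31003100}$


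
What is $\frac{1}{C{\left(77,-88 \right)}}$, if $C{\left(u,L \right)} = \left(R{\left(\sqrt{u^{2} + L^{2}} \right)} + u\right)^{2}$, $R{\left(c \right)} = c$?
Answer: $\frac{81}{247808} - \frac{7 \sqrt{113}}{247808} \approx 2.6589 \cdot 10^{-5}$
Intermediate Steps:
$C{\left(u,L \right)} = \left(u + \sqrt{L^{2} + u^{2}}\right)^{2}$ ($C{\left(u,L \right)} = \left(\sqrt{u^{2} + L^{2}} + u\right)^{2} = \left(\sqrt{L^{2} + u^{2}} + u\right)^{2} = \left(u + \sqrt{L^{2} + u^{2}}\right)^{2}$)
$\frac{1}{C{\left(77,-88 \right)}} = \frac{1}{\left(77 + \sqrt{\left(-88\right)^{2} + 77^{2}}\right)^{2}} = \frac{1}{\left(77 + \sqrt{7744 + 5929}\right)^{2}} = \frac{1}{\left(77 + \sqrt{13673}\right)^{2}} = \frac{1}{\left(77 + 11 \sqrt{113}\right)^{2}}$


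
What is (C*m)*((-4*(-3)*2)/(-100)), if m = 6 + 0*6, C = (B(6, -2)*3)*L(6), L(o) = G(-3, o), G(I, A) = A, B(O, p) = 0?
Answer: 0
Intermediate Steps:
L(o) = o
C = 0 (C = (0*3)*6 = 0*6 = 0)
m = 6 (m = 6 + 0 = 6)
(C*m)*((-4*(-3)*2)/(-100)) = (0*6)*((-4*(-3)*2)/(-100)) = 0*((12*2)*(-1/100)) = 0*(24*(-1/100)) = 0*(-6/25) = 0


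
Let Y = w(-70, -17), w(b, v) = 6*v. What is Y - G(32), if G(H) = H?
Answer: -134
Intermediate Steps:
Y = -102 (Y = 6*(-17) = -102)
Y - G(32) = -102 - 1*32 = -102 - 32 = -134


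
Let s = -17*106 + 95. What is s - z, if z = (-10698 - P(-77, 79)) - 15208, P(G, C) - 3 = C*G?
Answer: 18119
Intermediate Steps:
P(G, C) = 3 + C*G
z = -19826 (z = (-10698 - (3 + 79*(-77))) - 15208 = (-10698 - (3 - 6083)) - 15208 = (-10698 - 1*(-6080)) - 15208 = (-10698 + 6080) - 15208 = -4618 - 15208 = -19826)
s = -1707 (s = -1802 + 95 = -1707)
s - z = -1707 - 1*(-19826) = -1707 + 19826 = 18119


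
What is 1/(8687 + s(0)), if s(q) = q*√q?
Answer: 1/8687 ≈ 0.00011511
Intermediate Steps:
s(q) = q^(3/2)
1/(8687 + s(0)) = 1/(8687 + 0^(3/2)) = 1/(8687 + 0) = 1/8687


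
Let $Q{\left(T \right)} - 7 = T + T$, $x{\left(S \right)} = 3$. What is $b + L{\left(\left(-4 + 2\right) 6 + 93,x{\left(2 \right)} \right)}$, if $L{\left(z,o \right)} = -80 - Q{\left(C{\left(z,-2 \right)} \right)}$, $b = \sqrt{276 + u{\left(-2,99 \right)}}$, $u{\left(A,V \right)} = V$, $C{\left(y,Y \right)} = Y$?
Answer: $-83 + 5 \sqrt{15} \approx -63.635$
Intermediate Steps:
$Q{\left(T \right)} = 7 + 2 T$ ($Q{\left(T \right)} = 7 + \left(T + T\right) = 7 + 2 T$)
$b = 5 \sqrt{15}$ ($b = \sqrt{276 + 99} = \sqrt{375} = 5 \sqrt{15} \approx 19.365$)
$L{\left(z,o \right)} = -83$ ($L{\left(z,o \right)} = -80 - \left(7 + 2 \left(-2\right)\right) = -80 - \left(7 - 4\right) = -80 - 3 = -83$)
$b + L{\left(\left(-4 + 2\right) 6 + 93,x{\left(2 \right)} \right)} = 5 \sqrt{15} - 83 = -83 + 5 \sqrt{15}$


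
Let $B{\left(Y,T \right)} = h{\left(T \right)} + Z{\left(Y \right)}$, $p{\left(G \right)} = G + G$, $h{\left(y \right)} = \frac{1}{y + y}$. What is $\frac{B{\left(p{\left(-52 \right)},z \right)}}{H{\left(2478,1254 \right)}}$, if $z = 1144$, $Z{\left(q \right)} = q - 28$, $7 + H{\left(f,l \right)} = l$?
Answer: $- \frac{302015}{2853136} \approx -0.10585$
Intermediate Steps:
$h{\left(y \right)} = \frac{1}{2 y}$
$H{\left(f,l \right)} = -7 + l$
$p{\left(G \right)} = 2 G$
$Z{\left(q \right)} = -28 + q$
$B{\left(Y,T \right)} = -28 + Y + \frac{1}{2 T}$ ($B{\left(Y,T \right)} = \frac{1}{2 T} + \left(-28 + Y\right) = -28 + Y + \frac{1}{2 T}$)
$\frac{B{\left(p{\left(-52 \right)},z \right)}}{H{\left(2478,1254 \right)}} = \frac{-28 + 2 \left(-52\right) + \frac{1}{2 \cdot 1144}}{-7 + 1254} = \frac{-28 - 104 + \frac{1}{2} \cdot \frac{1}{1144}}{1247} = \left(-28 - 104 + \frac{1}{2288}\right) \frac{1}{1247} = \left(- \frac{302015}{2288}\right) \frac{1}{1247} = - \frac{302015}{2853136}$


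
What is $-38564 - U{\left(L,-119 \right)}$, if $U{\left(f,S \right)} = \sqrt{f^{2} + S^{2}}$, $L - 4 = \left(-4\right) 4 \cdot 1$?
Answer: $-38564 - \sqrt{14305} \approx -38684.0$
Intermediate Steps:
$L = -12$ ($L = 4 + \left(-4\right) 4 \cdot 1 = 4 - 16 = -12$)
$U{\left(f,S \right)} = \sqrt{S^{2} + f^{2}}$
$-38564 - U{\left(L,-119 \right)} = -38564 - \sqrt{\left(-119\right)^{2} + \left(-12\right)^{2}} = -38564 - \sqrt{14161 + 144} = -38564 - \sqrt{14305}$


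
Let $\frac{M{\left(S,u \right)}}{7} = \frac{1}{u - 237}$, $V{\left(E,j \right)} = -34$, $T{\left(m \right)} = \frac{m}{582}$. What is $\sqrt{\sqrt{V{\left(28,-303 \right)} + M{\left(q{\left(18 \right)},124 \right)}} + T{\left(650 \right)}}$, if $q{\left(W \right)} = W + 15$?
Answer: $\frac{\sqrt{1207628175 + 9568953 i \sqrt{434937}}}{32883} \approx 1.8787 + 1.5533 i$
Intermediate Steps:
$q{\left(W \right)} = 15 + W$
$T{\left(m \right)} = \frac{m}{582}$ ($T{\left(m \right)} = m \frac{1}{582} = \frac{m}{582}$)
$M{\left(S,u \right)} = \frac{7}{-237 + u}$ ($M{\left(S,u \right)} = \frac{7}{u - 237} = \frac{7}{-237 + u}$)
$\sqrt{\sqrt{V{\left(28,-303 \right)} + M{\left(q{\left(18 \right)},124 \right)}} + T{\left(650 \right)}} = \sqrt{\sqrt{-34 + \frac{7}{-237 + 124}} + \frac{1}{582} \cdot 650} = \sqrt{\sqrt{-34 + \frac{7}{-113}} + \frac{325}{291}} = \sqrt{\sqrt{-34 + 7 \left(- \frac{1}{113}\right)} + \frac{325}{291}} = \sqrt{\sqrt{-34 - \frac{7}{113}} + \frac{325}{291}} = \sqrt{\sqrt{- \frac{3849}{113}} + \frac{325}{291}} = \sqrt{\frac{i \sqrt{434937}}{113} + \frac{325}{291}} = \sqrt{\frac{325}{291} + \frac{i \sqrt{434937}}{113}}$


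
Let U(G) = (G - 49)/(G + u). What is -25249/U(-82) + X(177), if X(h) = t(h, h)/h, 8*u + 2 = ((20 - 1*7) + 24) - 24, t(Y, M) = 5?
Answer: -2882546845/185496 ≈ -15540.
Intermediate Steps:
u = 11/8 (u = -1/4 + (((20 - 1*7) + 24) - 24)/8 = -1/4 + (((20 - 7) + 24) - 24)/8 = -1/4 + ((13 + 24) - 24)/8 = -1/4 + (37 - 24)/8 = -1/4 + (1/8)*13 = -1/4 + 13/8 = 11/8 ≈ 1.3750)
X(h) = 5/h
U(G) = (-49 + G)/(11/8 + G) (U(G) = (G - 49)/(G + 11/8) = (-49 + G)/(11/8 + G))
-25249/U(-82) + X(177) = -25249*(11 + 8*(-82))/(8*(-49 - 82)) + 5/177 = -25249/(8*(-131)/(11 - 656)) + 5*(1/177) = -25249/(8*(-131)/(-645)) + 5/177 = -25249/(8*(-1/645)*(-131)) + 5/177 = -25249/1048/645 + 5/177 = -25249*645/1048 + 5/177 = -16285605/1048 + 5/177 = -2882546845/185496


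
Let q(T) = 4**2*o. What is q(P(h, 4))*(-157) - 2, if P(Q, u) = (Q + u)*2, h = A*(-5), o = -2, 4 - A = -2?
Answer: 5022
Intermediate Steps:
A = 6 (A = 4 - 1*(-2) = 4 + 2 = 6)
h = -30 (h = 6*(-5) = -30)
P(Q, u) = 2*Q + 2*u
q(T) = -32 (q(T) = 4**2*(-2) = 16*(-2) = -32)
q(P(h, 4))*(-157) - 2 = -32*(-157) - 2 = 5024 - 2 = 5022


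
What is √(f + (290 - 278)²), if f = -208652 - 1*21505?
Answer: 3*I*√25557 ≈ 479.6*I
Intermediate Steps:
f = -230157 (f = -208652 - 21505 = -230157)
√(f + (290 - 278)²) = √(-230157 + (290 - 278)²) = √(-230157 + 12²) = √(-230157 + 144) = √(-230013) = 3*I*√25557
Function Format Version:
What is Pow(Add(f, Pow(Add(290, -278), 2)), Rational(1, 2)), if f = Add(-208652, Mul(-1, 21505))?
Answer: Mul(3, I, Pow(25557, Rational(1, 2))) ≈ Mul(479.60, I)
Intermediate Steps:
f = -230157 (f = Add(-208652, -21505) = -230157)
Pow(Add(f, Pow(Add(290, -278), 2)), Rational(1, 2)) = Pow(Add(-230157, Pow(Add(290, -278), 2)), Rational(1, 2)) = Pow(Add(-230157, Pow(12, 2)), Rational(1, 2)) = Pow(Add(-230157, 144), Rational(1, 2)) = Pow(-230013, Rational(1, 2)) = Mul(3, I, Pow(25557, Rational(1, 2)))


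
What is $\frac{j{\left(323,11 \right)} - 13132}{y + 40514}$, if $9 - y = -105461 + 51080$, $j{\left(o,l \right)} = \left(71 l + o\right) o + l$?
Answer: $\frac{343471}{94904} \approx 3.6191$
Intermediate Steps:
$j{\left(o,l \right)} = l + o \left(o + 71 l\right)$ ($j{\left(o,l \right)} = \left(o + 71 l\right) o + l = o \left(o + 71 l\right) + l = l + o \left(o + 71 l\right)$)
$y = 54390$ ($y = 9 - \left(-105461 + 51080\right) = 9 - -54381 = 9 + 54381 = 54390$)
$\frac{j{\left(323,11 \right)} - 13132}{y + 40514} = \frac{\left(11 + 323^{2} + 71 \cdot 11 \cdot 323\right) - 13132}{54390 + 40514} = \frac{\left(11 + 104329 + 252263\right) - 13132}{94904} = \left(356603 - 13132\right) \frac{1}{94904} = 343471 \cdot \frac{1}{94904} = \frac{343471}{94904}$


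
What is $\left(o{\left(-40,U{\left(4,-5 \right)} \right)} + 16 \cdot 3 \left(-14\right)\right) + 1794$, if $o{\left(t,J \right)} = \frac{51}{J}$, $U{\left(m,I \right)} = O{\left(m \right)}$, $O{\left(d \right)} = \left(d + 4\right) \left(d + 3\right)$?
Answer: $\frac{62883}{56} \approx 1122.9$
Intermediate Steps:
$O{\left(d \right)} = \left(3 + d\right) \left(4 + d\right)$ ($O{\left(d \right)} = \left(4 + d\right) \left(3 + d\right) = \left(3 + d\right) \left(4 + d\right)$)
$U{\left(m,I \right)} = 12 + m^{2} + 7 m$
$\left(o{\left(-40,U{\left(4,-5 \right)} \right)} + 16 \cdot 3 \left(-14\right)\right) + 1794 = \left(\frac{51}{12 + 4^{2} + 7 \cdot 4} + 16 \cdot 3 \left(-14\right)\right) + 1794 = \left(\frac{51}{12 + 16 + 28} + 48 \left(-14\right)\right) + 1794 = \left(\frac{51}{56} - 672\right) + 1794 = - \frac{37581}{56} + 1794 = \frac{62883}{56}$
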